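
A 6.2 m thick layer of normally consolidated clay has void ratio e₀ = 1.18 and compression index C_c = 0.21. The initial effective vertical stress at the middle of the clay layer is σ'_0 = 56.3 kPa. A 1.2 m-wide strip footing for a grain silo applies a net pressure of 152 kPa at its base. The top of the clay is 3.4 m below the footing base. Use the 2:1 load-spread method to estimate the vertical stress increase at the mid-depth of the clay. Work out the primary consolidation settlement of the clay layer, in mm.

S_c ≈ 91.1 mm

Mid-depth of clay below the footing base: z = 3.4 + 6.2/2 = 6.5 m.
Stress increase at mid-clay by the 2:1 spreading method:
Δσ = qB/(B+z) = 152×1.2/(1.2+6.5) = 23.688 kPa
Final effective stress: σ'_f = σ'_0 + Δσ = 56.3 + 23.688 = 79.988 kPa.
Normally consolidated clay, so the full stress increment lies on the virgin compression line:
S_c = C_c·H/(1+e₀)·log₁₀(σ'_f/σ'_0) = 0.21×6.2/(1+1.18)×log₁₀(79.988/56.3)
    = 0.59725 × 0.15252 = 0.09109 m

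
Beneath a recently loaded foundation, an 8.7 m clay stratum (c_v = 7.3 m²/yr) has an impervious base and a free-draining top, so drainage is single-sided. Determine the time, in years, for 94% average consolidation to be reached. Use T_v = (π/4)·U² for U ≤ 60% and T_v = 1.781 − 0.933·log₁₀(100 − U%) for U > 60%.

t ≈ 10.9 years

Drainage path length: H_d = H = 8.7 m (single drainage).
U > 60%: T_v = 1.781 − 0.933·log₁₀(100 − 94) = 1.055.
t = T_v·H_d²/c_v = 1.055×8.7²/7.3 = 10.94 years.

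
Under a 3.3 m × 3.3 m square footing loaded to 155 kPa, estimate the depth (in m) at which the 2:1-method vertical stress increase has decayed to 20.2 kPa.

z ≈ 5.84 m

2:1 spreading — at depth z the loaded area has grown by z in each plan dimension:
qB²/(B+z)² = Δσ_z ⇒ z = B(√(q/Δσ_z) − 1) = 3.3×(√(155/20.2) − 1) = 5.841 m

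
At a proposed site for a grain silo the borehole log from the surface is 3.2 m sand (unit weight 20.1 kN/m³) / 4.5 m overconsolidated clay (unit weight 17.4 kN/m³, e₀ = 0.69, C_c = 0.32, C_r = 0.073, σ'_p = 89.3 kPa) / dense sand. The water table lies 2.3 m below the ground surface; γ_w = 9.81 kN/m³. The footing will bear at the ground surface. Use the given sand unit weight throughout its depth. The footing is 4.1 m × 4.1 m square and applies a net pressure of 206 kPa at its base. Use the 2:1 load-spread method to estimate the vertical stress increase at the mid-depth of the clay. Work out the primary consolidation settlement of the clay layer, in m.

S_c ≈ 0.0965 m

Mid-depth of clay below the ground surface: z = 3.2 + 4.5/2 = 5.45 m.
Total vertical stress at mid-clay: σ_v = 20.1×3.2 + 17.4×2.25 = 103.47 kPa.
Pore pressure: u = 9.81×(5.45 − 2.3) = 30.902 kPa.
Initial effective stress: σ'_0 = σ_v − u = 103.47 − 30.902 = 72.568 kPa.
Stress increase at mid-clay by the 2:1 spreading method:
Δσ = qBL/((B+z)(L+z)) = 206×4.1×4.1/((4.1+5.45)(4.1+5.45)) = 37.969 kPa
Final effective stress: σ'_f = 72.568 + 37.969 = 110.54 kPa.
σ'_f = 110.54 > σ'_p = 89.3 kPa, so the stress path crosses the preconsolidation pressure — recompression up to σ'_p, then virgin compression beyond:
S_c = H/(1+e₀)·[C_r·log₁₀(σ'_p/σ'_0) + C_c·log₁₀(σ'_f/σ'_p)]
    = 4.5/1.69 × [0.073×log₁₀(89.3/72.568) + 0.32×log₁₀(110.54/89.3)]
    = 2.6627 × [0.0065778 + 0.029654] = 0.09647 m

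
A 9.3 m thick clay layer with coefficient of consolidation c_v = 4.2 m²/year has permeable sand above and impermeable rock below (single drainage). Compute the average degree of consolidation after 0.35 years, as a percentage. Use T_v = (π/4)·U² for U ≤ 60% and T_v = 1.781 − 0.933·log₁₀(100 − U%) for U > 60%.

Drainage path length: H_d = H = 9.3 m (single drainage).
T_v = c_v·t/H_d² = 4.2×0.35/9.3² = 0.016996.
T_v = 0.016996 corresponds to the U ≤ 60% branch:
U = √(4T_v/π) = 0.1471

U ≈ 14.7 %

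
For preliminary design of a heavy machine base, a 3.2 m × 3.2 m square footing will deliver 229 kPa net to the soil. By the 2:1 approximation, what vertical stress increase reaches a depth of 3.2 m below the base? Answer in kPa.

Δσ_z ≈ 57.2 kPa

By the 2:1 method the load spreads at 1 horizontal : 2 vertical, so at depth z the loaded area has grown by z in each plan dimension:
Δσ = qBL/((B+z)(L+z)) = 229×3.2×3.2/((3.2+3.2)(3.2+3.2)) = 57.25 kPa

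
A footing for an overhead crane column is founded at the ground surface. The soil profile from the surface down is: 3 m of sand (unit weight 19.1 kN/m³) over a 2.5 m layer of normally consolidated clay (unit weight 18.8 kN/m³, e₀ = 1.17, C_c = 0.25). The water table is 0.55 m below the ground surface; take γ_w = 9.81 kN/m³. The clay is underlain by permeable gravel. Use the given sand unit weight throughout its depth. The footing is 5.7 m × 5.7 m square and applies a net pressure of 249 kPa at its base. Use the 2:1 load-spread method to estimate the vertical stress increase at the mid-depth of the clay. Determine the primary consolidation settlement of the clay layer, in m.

Mid-depth of clay below the ground surface: z = 3 + 2.5/2 = 4.25 m.
Total vertical stress at mid-clay: σ_v = 19.1×3 + 18.8×1.25 = 80.8 kPa.
Pore pressure: u = 9.81×(4.25 − 0.55) = 36.297 kPa.
Initial effective stress: σ'_0 = σ_v − u = 80.8 − 36.297 = 44.503 kPa.
Stress increase at mid-clay by the 2:1 spreading method:
Δσ = qBL/((B+z)(L+z)) = 249×5.7×5.7/((5.7+4.25)(5.7+4.25)) = 81.715 kPa
Final effective stress: σ'_f = σ'_0 + Δσ = 44.503 + 81.715 = 126.22 kPa.
Normally consolidated clay, so the full stress increment lies on the virgin compression line:
S_c = C_c·H/(1+e₀)·log₁₀(σ'_f/σ'_0) = 0.25×2.5/(1+1.17)×log₁₀(126.22/44.503)
    = 0.28802 × 0.45274 = 0.1304 m

S_c ≈ 0.13 m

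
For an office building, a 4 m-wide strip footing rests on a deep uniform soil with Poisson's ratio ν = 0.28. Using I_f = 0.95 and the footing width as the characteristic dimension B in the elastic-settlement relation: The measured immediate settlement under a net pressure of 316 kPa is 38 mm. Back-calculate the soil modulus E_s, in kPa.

S_e = q·B·(1−ν²)/E_s · I_f  ⇒  E_s = q·B·(1−ν²)·I_f / S_e.
E_s = 316 × 4 × 0.9216 × 0.95 / 0.038 = 29120 kPa

E_s ≈ 29100 kPa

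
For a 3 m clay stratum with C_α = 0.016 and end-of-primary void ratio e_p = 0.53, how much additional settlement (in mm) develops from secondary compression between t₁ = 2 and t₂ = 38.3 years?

S_s ≈ 40.2 mm

Secondary compression: S_s = C_α·H/(1+e_p)·log₁₀(t₂/t₁)
S_s = 0.016×3/(1+0.53)×log₁₀(38.3/2)
    = 0.03137 × 1.282 = 0.04022 m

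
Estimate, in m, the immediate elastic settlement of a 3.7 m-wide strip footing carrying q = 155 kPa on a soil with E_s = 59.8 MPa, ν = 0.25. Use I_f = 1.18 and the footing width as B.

Immediate (elastic) settlement: S_e = q·B·(1−ν²)/E_s · I_f.
E_s = 59.8 MPa = 59800 kPa.
S_e = 155 × 3.7 × (1 − 0.25²) / 59800 × 1.18
    = 155 × 3.7 × 0.9375 / 59800 × 1.18
    = 0.01061 m

S_e ≈ 0.0106 m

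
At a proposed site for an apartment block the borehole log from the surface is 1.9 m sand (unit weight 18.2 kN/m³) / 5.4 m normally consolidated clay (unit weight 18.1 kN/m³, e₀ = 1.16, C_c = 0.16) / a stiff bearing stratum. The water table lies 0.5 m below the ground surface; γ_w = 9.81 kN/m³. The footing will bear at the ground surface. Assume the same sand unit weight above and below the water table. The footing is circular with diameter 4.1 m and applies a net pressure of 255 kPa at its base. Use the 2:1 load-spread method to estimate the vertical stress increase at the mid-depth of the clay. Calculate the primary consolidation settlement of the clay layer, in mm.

S_c ≈ 145 mm

Mid-depth of clay below the ground surface: z = 1.9 + 5.4/2 = 4.6 m.
Total vertical stress at mid-clay: σ_v = 18.2×1.9 + 18.1×2.7 = 83.45 kPa.
Pore pressure: u = 9.81×(4.6 − 0.5) = 40.221 kPa.
Initial effective stress: σ'_0 = σ_v − u = 83.45 − 40.221 = 43.229 kPa.
Stress increase at mid-clay by the 2:1 spreading method:
Δσ ≈ qD²/(D+z)² = 255×4.1²/(4.1+4.6)² = 56.633 kPa
Final effective stress: σ'_f = σ'_0 + Δσ = 43.229 + 56.633 = 99.862 kPa.
Normally consolidated clay, so the full stress increment lies on the virgin compression line:
S_c = C_c·H/(1+e₀)·log₁₀(σ'_f/σ'_0) = 0.16×5.4/(1+1.16)×log₁₀(99.862/43.229)
    = 0.4 × 0.36363 = 0.1455 m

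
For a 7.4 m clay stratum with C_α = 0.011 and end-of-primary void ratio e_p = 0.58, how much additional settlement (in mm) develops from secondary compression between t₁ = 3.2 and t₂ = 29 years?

Secondary compression: S_s = C_α·H/(1+e_p)·log₁₀(t₂/t₁)
S_s = 0.011×7.4/(1+0.58)×log₁₀(29/3.2)
    = 0.05152 × 0.9572 = 0.04932 m

S_s ≈ 49.3 mm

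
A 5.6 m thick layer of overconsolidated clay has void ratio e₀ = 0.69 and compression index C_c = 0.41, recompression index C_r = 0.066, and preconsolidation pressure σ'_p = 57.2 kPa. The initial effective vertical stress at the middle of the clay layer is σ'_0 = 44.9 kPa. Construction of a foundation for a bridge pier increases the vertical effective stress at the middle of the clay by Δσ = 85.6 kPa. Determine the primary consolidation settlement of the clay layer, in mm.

Final effective stress: σ'_f = 44.9 + 85.6 = 130.5 kPa.
σ'_f = 130.5 > σ'_p = 57.2 kPa, so the stress path crosses the preconsolidation pressure — recompression up to σ'_p, then virgin compression beyond:
S_c = H/(1+e₀)·[C_r·log₁₀(σ'_p/σ'_0) + C_c·log₁₀(σ'_f/σ'_p)]
    = 5.6/1.69 × [0.066×log₁₀(57.2/44.9) + 0.41×log₁₀(130.5/57.2)]
    = 3.3136 × [0.0069399 + 0.14687] = 0.5097 m

S_c ≈ 510 mm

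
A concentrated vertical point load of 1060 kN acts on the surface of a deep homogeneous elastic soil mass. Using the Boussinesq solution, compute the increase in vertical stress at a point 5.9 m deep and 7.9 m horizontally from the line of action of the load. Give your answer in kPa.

Δσ_z ≈ 1.12 kPa

Boussinesq vertical stress below a point load on an elastic half-space:
Δσ_z = 3P/(2πz²) · [1 + (r/z)²]^(−5/2)
r/z = 7.9/5.9 = 1.339; [1+(r/z)²]^(−5/2) = 0.076713.
Δσ_z = 3×1060/(2π×5.9²) × 0.076713 = 14.539 × 0.076713 = 1.115 kPa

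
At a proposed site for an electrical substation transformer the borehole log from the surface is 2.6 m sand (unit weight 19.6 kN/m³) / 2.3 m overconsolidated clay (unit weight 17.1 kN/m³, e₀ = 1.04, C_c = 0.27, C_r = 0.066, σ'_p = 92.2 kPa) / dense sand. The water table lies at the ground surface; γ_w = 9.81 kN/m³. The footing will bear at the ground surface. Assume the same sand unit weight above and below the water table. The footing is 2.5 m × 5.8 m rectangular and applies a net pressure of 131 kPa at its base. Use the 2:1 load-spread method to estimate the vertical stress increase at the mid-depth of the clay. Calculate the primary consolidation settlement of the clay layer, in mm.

Mid-depth of clay below the ground surface: z = 2.6 + 2.3/2 = 3.75 m.
Total vertical stress at mid-clay: σ_v = 19.6×2.6 + 17.1×1.15 = 70.625 kPa.
Pore pressure: u = 9.81×(3.75 − 0) = 36.788 kPa.
Initial effective stress: σ'_0 = σ_v − u = 70.625 − 36.788 = 33.837 kPa.
Stress increase at mid-clay by the 2:1 spreading method:
Δσ = qBL/((B+z)(L+z)) = 131×2.5×5.8/((2.5+3.75)(5.8+3.75)) = 31.824 kPa
Final effective stress: σ'_f = 33.837 + 31.824 = 65.661 kPa.
σ'_f = 65.661 ≤ σ'_p = 92.2 kPa, so the clay remains overconsolidated and only the recompression index applies:
S_c = C_r·H/(1+e₀)·log₁₀(σ'_f/σ'_0) = 0.066×2.3/2.04×log₁₀(65.661/33.837)
    = 0.074415 × 0.28792 = 0.02143 m

S_c ≈ 21.4 mm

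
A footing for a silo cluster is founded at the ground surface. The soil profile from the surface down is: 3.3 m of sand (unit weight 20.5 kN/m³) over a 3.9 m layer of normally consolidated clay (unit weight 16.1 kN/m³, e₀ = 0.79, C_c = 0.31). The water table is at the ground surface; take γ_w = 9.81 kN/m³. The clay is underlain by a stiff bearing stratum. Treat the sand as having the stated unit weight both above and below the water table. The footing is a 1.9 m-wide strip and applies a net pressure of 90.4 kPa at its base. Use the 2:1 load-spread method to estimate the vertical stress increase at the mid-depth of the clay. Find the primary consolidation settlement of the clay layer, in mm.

S_c ≈ 120 mm

Mid-depth of clay below the ground surface: z = 3.3 + 3.9/2 = 5.25 m.
Total vertical stress at mid-clay: σ_v = 20.5×3.3 + 16.1×1.95 = 99.045 kPa.
Pore pressure: u = 9.81×(5.25 − 0) = 51.503 kPa.
Initial effective stress: σ'_0 = σ_v − u = 99.045 − 51.503 = 47.542 kPa.
Stress increase at mid-clay by the 2:1 spreading method:
Δσ = qB/(B+z) = 90.4×1.9/(1.9+5.25) = 24.022 kPa
Final effective stress: σ'_f = σ'_0 + Δσ = 47.542 + 24.022 = 71.564 kPa.
Normally consolidated clay, so the full stress increment lies on the virgin compression line:
S_c = C_c·H/(1+e₀)·log₁₀(σ'_f/σ'_0) = 0.31×3.9/(1+0.79)×log₁₀(71.564/47.542)
    = 0.67542 × 0.17762 = 0.12 m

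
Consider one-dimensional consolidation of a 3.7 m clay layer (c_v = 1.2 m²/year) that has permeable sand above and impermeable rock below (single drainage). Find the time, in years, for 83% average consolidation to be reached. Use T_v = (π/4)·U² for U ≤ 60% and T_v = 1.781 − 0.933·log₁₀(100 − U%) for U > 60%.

t ≈ 7.22 years

Drainage path length: H_d = H = 3.7 m (single drainage).
U > 60%: T_v = 1.781 − 0.933·log₁₀(100 − 83) = 0.63299.
t = T_v·H_d²/c_v = 0.63299×3.7²/1.2 = 7.221 years.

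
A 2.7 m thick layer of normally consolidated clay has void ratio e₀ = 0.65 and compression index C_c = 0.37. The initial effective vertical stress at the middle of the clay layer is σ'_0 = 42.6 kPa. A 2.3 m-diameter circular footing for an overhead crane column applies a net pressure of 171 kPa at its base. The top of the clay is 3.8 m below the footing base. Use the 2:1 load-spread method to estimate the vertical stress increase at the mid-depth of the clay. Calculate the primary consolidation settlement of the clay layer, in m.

S_c ≈ 0.0852 m

Mid-depth of clay below the footing base: z = 3.8 + 2.7/2 = 5.15 m.
Stress increase at mid-clay by the 2:1 spreading method:
Δσ ≈ qD²/(D+z)² = 171×2.3²/(2.3+5.15)² = 16.298 kPa
Final effective stress: σ'_f = σ'_0 + Δσ = 42.6 + 16.298 = 58.898 kPa.
Normally consolidated clay, so the full stress increment lies on the virgin compression line:
S_c = C_c·H/(1+e₀)·log₁₀(σ'_f/σ'_0) = 0.37×2.7/(1+0.65)×log₁₀(58.898/42.6)
    = 0.60545 × 0.14069 = 0.08518 m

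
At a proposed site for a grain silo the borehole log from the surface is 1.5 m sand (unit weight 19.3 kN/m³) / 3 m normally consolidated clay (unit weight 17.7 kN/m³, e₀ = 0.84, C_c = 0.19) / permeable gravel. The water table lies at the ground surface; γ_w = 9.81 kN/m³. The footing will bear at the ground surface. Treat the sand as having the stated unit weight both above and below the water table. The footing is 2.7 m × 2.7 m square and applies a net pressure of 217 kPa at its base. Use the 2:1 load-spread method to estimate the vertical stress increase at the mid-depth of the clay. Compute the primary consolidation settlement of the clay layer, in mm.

S_c ≈ 142 mm

Mid-depth of clay below the ground surface: z = 1.5 + 3/2 = 3 m.
Total vertical stress at mid-clay: σ_v = 19.3×1.5 + 17.7×1.5 = 55.5 kPa.
Pore pressure: u = 9.81×(3 − 0) = 29.43 kPa.
Initial effective stress: σ'_0 = σ_v − u = 55.5 − 29.43 = 26.07 kPa.
Stress increase at mid-clay by the 2:1 spreading method:
Δσ = qBL/((B+z)(L+z)) = 217×2.7×2.7/((2.7+3)(2.7+3)) = 48.69 kPa
Final effective stress: σ'_f = σ'_0 + Δσ = 26.07 + 48.69 = 74.76 kPa.
Normally consolidated clay, so the full stress increment lies on the virgin compression line:
S_c = C_c·H/(1+e₀)·log₁₀(σ'_f/σ'_0) = 0.19×3/(1+0.84)×log₁₀(74.76/26.07)
    = 0.30978 × 0.45753 = 0.1417 m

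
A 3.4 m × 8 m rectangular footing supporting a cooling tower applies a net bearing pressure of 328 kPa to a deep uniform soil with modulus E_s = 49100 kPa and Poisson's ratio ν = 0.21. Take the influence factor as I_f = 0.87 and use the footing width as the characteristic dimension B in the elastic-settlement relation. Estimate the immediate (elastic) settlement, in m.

Immediate (elastic) settlement: S_e = q·B·(1−ν²)/E_s · I_f.
S_e = 328 × 3.4 × (1 − 0.21²) / 49100 × 0.87
    = 328 × 3.4 × 0.9559 / 49100 × 0.87
    = 0.01889 m

S_e ≈ 0.0189 m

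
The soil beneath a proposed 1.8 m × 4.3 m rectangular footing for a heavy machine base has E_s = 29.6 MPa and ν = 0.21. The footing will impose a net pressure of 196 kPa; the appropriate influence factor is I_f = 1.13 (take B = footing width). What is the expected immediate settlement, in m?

Immediate (elastic) settlement: S_e = q·B·(1−ν²)/E_s · I_f.
E_s = 29.6 MPa = 29600 kPa.
S_e = 196 × 1.8 × (1 − 0.21²) / 29600 × 1.13
    = 196 × 1.8 × 0.9559 / 29600 × 1.13
    = 0.01287 m

S_e ≈ 0.0129 m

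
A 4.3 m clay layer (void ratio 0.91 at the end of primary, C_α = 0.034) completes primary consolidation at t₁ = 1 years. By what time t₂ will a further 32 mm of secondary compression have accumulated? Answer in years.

S_s = C_α·H/(1+e_p)·log₁₀(t₂/t₁) ⇒ log₁₀(t₂/t₁) = S_s·(1+e_p)/(C_α·H).
log₁₀(t₂/t₁) = 0.032 × (1+0.91) / (0.034×4.3) = 0.4181
t₂ = t₁ × 10^0.4181 = 1 × 2.619 = 2.619 years

t₂ ≈ 2.62 years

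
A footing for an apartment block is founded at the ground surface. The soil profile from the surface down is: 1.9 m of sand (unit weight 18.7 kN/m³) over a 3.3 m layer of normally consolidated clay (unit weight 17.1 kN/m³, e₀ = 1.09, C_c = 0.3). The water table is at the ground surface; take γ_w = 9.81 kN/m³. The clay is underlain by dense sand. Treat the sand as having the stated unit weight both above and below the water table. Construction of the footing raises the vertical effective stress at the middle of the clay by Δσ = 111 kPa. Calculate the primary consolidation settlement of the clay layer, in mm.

Mid-depth of clay below the ground surface: z = 1.9 + 3.3/2 = 3.55 m.
Total vertical stress at mid-clay: σ_v = 18.7×1.9 + 17.1×1.65 = 63.745 kPa.
Pore pressure: u = 9.81×(3.55 − 0) = 34.825 kPa.
Initial effective stress: σ'_0 = σ_v − u = 63.745 − 34.825 = 28.92 kPa.
Final effective stress: σ'_f = σ'_0 + Δσ = 28.92 + 111 = 139.92 kPa.
Normally consolidated clay, so the full stress increment lies on the virgin compression line:
S_c = C_c·H/(1+e₀)·log₁₀(σ'_f/σ'_0) = 0.3×3.3/(1+1.09)×log₁₀(139.92/28.92)
    = 0.47368 × 0.68468 = 0.3243 m

S_c ≈ 324 mm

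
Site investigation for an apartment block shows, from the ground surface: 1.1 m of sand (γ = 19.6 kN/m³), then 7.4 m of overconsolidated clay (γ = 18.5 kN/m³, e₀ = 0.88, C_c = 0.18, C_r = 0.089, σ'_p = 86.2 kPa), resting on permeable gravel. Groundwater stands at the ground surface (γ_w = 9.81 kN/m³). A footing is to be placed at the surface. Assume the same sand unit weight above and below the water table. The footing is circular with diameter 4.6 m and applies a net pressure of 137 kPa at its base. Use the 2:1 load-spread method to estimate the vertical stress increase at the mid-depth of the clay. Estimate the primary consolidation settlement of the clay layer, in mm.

Mid-depth of clay below the ground surface: z = 1.1 + 7.4/2 = 4.8 m.
Total vertical stress at mid-clay: σ_v = 19.6×1.1 + 18.5×3.7 = 90.01 kPa.
Pore pressure: u = 9.81×(4.8 − 0) = 47.088 kPa.
Initial effective stress: σ'_0 = σ_v − u = 90.01 − 47.088 = 42.922 kPa.
Stress increase at mid-clay by the 2:1 spreading method:
Δσ ≈ qD²/(D+z)² = 137×4.6²/(4.6+4.8)² = 32.808 kPa
Final effective stress: σ'_f = 42.922 + 32.808 = 75.73 kPa.
σ'_f = 75.73 ≤ σ'_p = 86.2 kPa, so the clay remains overconsolidated and only the recompression index applies:
S_c = C_r·H/(1+e₀)·log₁₀(σ'_f/σ'_0) = 0.089×7.4/1.88×log₁₀(75.73/42.922)
    = 0.35032 × 0.24659 = 0.08639 m

S_c ≈ 86.4 mm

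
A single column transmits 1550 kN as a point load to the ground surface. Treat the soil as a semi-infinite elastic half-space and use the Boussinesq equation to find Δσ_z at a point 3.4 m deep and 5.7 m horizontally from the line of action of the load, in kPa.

Boussinesq vertical stress below a point load on an elastic half-space:
Δσ_z = 3P/(2πz²) · [1 + (r/z)²]^(−5/2)
r/z = 5.7/3.4 = 1.6765; [1+(r/z)²]^(−5/2) = 0.03528.
Δσ_z = 3×1550/(2π×3.4²) × 0.03528 = 64.02 × 0.03528 = 2.259 kPa

Δσ_z ≈ 2.26 kPa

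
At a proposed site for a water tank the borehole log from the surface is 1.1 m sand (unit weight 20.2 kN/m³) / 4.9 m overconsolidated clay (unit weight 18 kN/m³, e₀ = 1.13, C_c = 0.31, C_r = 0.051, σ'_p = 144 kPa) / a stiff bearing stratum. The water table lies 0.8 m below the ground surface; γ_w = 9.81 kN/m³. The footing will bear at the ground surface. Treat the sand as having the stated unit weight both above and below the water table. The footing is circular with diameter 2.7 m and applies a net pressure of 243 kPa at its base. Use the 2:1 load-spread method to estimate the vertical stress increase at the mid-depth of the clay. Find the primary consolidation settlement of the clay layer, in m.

Mid-depth of clay below the ground surface: z = 1.1 + 4.9/2 = 3.55 m.
Total vertical stress at mid-clay: σ_v = 20.2×1.1 + 18×2.45 = 66.32 kPa.
Pore pressure: u = 9.81×(3.55 − 0.8) = 26.978 kPa.
Initial effective stress: σ'_0 = σ_v − u = 66.32 − 26.978 = 39.342 kPa.
Stress increase at mid-clay by the 2:1 spreading method:
Δσ ≈ qD²/(D+z)² = 243×2.7²/(2.7+3.55)² = 45.35 kPa
Final effective stress: σ'_f = 39.342 + 45.35 = 84.692 kPa.
σ'_f = 84.692 ≤ σ'_p = 144 kPa, so the clay remains overconsolidated and only the recompression index applies:
S_c = C_r·H/(1+e₀)·log₁₀(σ'_f/σ'_0) = 0.051×4.9/2.13×log₁₀(84.692/39.342)
    = 0.11733 × 0.33299 = 0.03907 m

S_c ≈ 0.0391 m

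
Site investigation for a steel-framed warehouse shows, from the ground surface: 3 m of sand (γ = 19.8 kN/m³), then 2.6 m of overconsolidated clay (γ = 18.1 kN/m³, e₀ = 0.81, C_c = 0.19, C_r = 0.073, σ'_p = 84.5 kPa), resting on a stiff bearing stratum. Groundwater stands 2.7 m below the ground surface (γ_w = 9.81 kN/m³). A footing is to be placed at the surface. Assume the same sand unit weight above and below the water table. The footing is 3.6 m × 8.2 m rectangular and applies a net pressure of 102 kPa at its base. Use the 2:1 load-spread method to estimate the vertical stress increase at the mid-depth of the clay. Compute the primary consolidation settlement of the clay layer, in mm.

S_c ≈ 27.6 mm

Mid-depth of clay below the ground surface: z = 3 + 2.6/2 = 4.3 m.
Total vertical stress at mid-clay: σ_v = 19.8×3 + 18.1×1.3 = 82.93 kPa.
Pore pressure: u = 9.81×(4.3 − 2.7) = 15.696 kPa.
Initial effective stress: σ'_0 = σ_v − u = 82.93 − 15.696 = 67.234 kPa.
Stress increase at mid-clay by the 2:1 spreading method:
Δσ = qBL/((B+z)(L+z)) = 102×3.6×8.2/((3.6+4.3)(8.2+4.3)) = 30.492 kPa
Final effective stress: σ'_f = 67.234 + 30.492 = 97.726 kPa.
σ'_f = 97.726 > σ'_p = 84.5 kPa, so the stress path crosses the preconsolidation pressure — recompression up to σ'_p, then virgin compression beyond:
S_c = H/(1+e₀)·[C_r·log₁₀(σ'_p/σ'_0) + C_c·log₁₀(σ'_f/σ'_p)]
    = 2.6/1.81 × [0.073×log₁₀(84.5/67.234) + 0.19×log₁₀(97.726/84.5)]
    = 1.4365 × [0.0072465 + 0.011999] = 0.02765 m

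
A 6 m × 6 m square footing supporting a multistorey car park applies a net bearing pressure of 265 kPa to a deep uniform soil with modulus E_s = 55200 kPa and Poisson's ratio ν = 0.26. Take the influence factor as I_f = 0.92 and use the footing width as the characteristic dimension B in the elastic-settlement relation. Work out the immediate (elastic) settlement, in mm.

Immediate (elastic) settlement: S_e = q·B·(1−ν²)/E_s · I_f.
S_e = 265 × 6 × (1 − 0.26²) / 55200 × 0.92
    = 265 × 6 × 0.9324 / 55200 × 0.92
    = 0.02471 m = 24.71 mm

S_e ≈ 24.7 mm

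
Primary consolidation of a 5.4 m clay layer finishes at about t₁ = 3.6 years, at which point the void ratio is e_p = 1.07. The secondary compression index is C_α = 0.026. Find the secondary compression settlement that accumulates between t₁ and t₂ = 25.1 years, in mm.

Secondary compression: S_s = C_α·H/(1+e_p)·log₁₀(t₂/t₁)
S_s = 0.026×5.4/(1+1.07)×log₁₀(25.1/3.6)
    = 0.06783 × 0.8434 = 0.0572 m

S_s ≈ 57.2 mm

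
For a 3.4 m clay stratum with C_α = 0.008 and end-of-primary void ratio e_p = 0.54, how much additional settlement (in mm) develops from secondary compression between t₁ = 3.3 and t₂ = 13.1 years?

S_s ≈ 10.6 mm

Secondary compression: S_s = C_α·H/(1+e_p)·log₁₀(t₂/t₁)
S_s = 0.008×3.4/(1+0.54)×log₁₀(13.1/3.3)
    = 0.01766 × 0.5988 = 0.01058 m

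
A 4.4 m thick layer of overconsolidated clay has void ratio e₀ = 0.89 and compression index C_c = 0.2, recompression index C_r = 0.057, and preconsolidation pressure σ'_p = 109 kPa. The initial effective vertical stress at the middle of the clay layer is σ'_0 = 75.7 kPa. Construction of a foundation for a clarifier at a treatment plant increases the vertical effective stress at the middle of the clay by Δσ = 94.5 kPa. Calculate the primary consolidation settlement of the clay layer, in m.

Final effective stress: σ'_f = 75.7 + 94.5 = 170.2 kPa.
σ'_f = 170.2 > σ'_p = 109 kPa, so the stress path crosses the preconsolidation pressure — recompression up to σ'_p, then virgin compression beyond:
S_c = H/(1+e₀)·[C_r·log₁₀(σ'_p/σ'_0) + C_c·log₁₀(σ'_f/σ'_p)]
    = 4.4/1.89 × [0.057×log₁₀(109/75.7) + 0.2×log₁₀(170.2/109)]
    = 2.328 × [0.0090248 + 0.038707] = 0.1111 m

S_c ≈ 0.111 m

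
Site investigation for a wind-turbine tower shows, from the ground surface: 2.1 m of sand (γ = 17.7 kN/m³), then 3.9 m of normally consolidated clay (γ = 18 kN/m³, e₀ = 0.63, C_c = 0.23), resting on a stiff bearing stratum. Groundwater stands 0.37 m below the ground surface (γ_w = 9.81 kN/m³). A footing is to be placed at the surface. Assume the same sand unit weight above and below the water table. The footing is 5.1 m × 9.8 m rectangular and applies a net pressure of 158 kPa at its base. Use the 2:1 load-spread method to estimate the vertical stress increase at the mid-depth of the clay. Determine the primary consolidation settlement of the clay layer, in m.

Mid-depth of clay below the ground surface: z = 2.1 + 3.9/2 = 4.05 m.
Total vertical stress at mid-clay: σ_v = 17.7×2.1 + 18×1.95 = 72.27 kPa.
Pore pressure: u = 9.81×(4.05 − 0.37) = 36.101 kPa.
Initial effective stress: σ'_0 = σ_v − u = 72.27 − 36.101 = 36.169 kPa.
Stress increase at mid-clay by the 2:1 spreading method:
Δσ = qBL/((B+z)(L+z)) = 158×5.1×9.8/((5.1+4.05)(9.8+4.05)) = 62.314 kPa
Final effective stress: σ'_f = σ'_0 + Δσ = 36.169 + 62.314 = 98.483 kPa.
Normally consolidated clay, so the full stress increment lies on the virgin compression line:
S_c = C_c·H/(1+e₀)·log₁₀(σ'_f/σ'_0) = 0.23×3.9/(1+0.63)×log₁₀(98.483/36.169)
    = 0.55031 × 0.43502 = 0.2394 m

S_c ≈ 0.239 m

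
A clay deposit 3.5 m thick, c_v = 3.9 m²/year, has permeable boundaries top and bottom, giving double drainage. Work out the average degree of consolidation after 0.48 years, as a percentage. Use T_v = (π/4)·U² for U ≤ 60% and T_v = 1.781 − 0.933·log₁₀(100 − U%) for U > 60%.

U ≈ 82.1 %

Drainage path length: H_d = H/2 = 1.75 m (double drainage).
T_v = c_v·t/H_d² = 3.9×0.48/1.75² = 0.61127.
T_v = 0.61127 corresponds to the U > 60% branch:
U = 1 − 10^((1.781 − T_v)/0.933)/100 = 0.8206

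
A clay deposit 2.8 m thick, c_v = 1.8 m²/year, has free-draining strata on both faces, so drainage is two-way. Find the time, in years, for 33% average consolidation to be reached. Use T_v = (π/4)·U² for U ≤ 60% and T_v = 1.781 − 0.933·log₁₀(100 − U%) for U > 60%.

t ≈ 0.0931 years

Drainage path length: H_d = H/2 = 1.4 m (double drainage).
U ≤ 60%: T_v = (π/4)·U² = (π/4)×0.33² = 0.08553.
t = T_v·H_d²/c_v = 0.08553×1.4²/1.8 = 0.09313 years.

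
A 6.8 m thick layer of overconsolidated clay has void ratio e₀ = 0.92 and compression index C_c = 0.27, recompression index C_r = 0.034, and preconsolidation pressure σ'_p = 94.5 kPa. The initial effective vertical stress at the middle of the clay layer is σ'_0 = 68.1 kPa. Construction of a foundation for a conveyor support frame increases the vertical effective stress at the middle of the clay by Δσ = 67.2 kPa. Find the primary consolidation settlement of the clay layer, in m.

Final effective stress: σ'_f = 68.1 + 67.2 = 135.3 kPa.
σ'_f = 135.3 > σ'_p = 94.5 kPa, so the stress path crosses the preconsolidation pressure — recompression up to σ'_p, then virgin compression beyond:
S_c = H/(1+e₀)·[C_r·log₁₀(σ'_p/σ'_0) + C_c·log₁₀(σ'_f/σ'_p)]
    = 6.8/1.92 × [0.034×log₁₀(94.5/68.1) + 0.27×log₁₀(135.3/94.5)]
    = 3.5417 × [0.0048377 + 0.042084] = 0.1662 m

S_c ≈ 0.166 m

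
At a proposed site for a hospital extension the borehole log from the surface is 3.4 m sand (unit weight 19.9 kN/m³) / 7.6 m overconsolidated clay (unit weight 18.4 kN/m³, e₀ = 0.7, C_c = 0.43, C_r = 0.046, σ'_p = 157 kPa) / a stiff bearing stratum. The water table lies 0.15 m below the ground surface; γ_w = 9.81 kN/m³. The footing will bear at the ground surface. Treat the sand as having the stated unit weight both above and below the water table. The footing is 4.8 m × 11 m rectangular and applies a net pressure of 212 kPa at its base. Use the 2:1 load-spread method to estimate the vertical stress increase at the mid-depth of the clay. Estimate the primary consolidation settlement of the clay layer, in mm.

S_c ≈ 49.9 mm

Mid-depth of clay below the ground surface: z = 3.4 + 7.6/2 = 7.2 m.
Total vertical stress at mid-clay: σ_v = 19.9×3.4 + 18.4×3.8 = 137.58 kPa.
Pore pressure: u = 9.81×(7.2 − 0.15) = 69.16 kPa.
Initial effective stress: σ'_0 = σ_v − u = 137.58 − 69.16 = 68.42 kPa.
Stress increase at mid-clay by the 2:1 spreading method:
Δσ = qBL/((B+z)(L+z)) = 212×4.8×11/((4.8+7.2)(11+7.2)) = 51.253 kPa
Final effective stress: σ'_f = 68.42 + 51.253 = 119.67 kPa.
σ'_f = 119.67 ≤ σ'_p = 157 kPa, so the clay remains overconsolidated and only the recompression index applies:
S_c = C_r·H/(1+e₀)·log₁₀(σ'_f/σ'_0) = 0.046×7.6/1.7×log₁₀(119.67/68.42)
    = 0.20565 × 0.2428 = 0.04993 m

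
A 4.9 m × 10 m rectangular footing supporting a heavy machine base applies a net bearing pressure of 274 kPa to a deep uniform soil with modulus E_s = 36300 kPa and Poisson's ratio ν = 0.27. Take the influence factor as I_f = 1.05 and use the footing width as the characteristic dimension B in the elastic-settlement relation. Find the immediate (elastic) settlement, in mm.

S_e ≈ 36 mm

Immediate (elastic) settlement: S_e = q·B·(1−ν²)/E_s · I_f.
S_e = 274 × 4.9 × (1 − 0.27²) / 36300 × 1.05
    = 274 × 4.9 × 0.9271 / 36300 × 1.05
    = 0.036 m = 36 mm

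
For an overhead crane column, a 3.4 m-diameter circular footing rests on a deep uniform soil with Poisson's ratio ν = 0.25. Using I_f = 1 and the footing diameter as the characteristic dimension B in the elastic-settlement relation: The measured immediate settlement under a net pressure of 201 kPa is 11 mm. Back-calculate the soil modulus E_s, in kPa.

E_s ≈ 58200 kPa

S_e = q·B·(1−ν²)/E_s · I_f  ⇒  E_s = q·B·(1−ν²)·I_f / S_e.
E_s = 201 × 3.4 × 0.9375 × 1 / 0.011 = 58240 kPa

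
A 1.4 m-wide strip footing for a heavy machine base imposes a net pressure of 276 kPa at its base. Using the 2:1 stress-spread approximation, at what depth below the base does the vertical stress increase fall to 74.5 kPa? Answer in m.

z ≈ 3.79 m

2:1 spreading — at depth z the loaded area has grown by z in each plan dimension:
qB/(B+z) = Δσ_z ⇒ z = qB/Δσ_z − B = 276×1.4/74.5 − 1.4 = 3.787 m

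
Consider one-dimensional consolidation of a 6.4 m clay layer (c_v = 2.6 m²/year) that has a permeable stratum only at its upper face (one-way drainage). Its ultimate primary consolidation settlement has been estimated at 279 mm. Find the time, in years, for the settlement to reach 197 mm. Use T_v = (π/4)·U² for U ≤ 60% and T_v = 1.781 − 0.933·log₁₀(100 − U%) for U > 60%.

Drainage path length: H_d = H = 6.4 m (single drainage).
U = S(t)/S_ult = 197/279 = 0.7061.
U > 60%: T_v = 1.781 − 0.933·log₁₀(100 − 70.609) = 0.41116.
t = T_v·H_d²/c_v = 0.41116×6.4²/2.6 = 6.477 years.

t ≈ 6.48 years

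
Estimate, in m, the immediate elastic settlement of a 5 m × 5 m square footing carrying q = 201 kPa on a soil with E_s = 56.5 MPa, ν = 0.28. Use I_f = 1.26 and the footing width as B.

S_e ≈ 0.0207 m

Immediate (elastic) settlement: S_e = q·B·(1−ν²)/E_s · I_f.
E_s = 56.5 MPa = 56500 kPa.
S_e = 201 × 5 × (1 − 0.28²) / 56500 × 1.26
    = 201 × 5 × 0.9216 / 56500 × 1.26
    = 0.02066 m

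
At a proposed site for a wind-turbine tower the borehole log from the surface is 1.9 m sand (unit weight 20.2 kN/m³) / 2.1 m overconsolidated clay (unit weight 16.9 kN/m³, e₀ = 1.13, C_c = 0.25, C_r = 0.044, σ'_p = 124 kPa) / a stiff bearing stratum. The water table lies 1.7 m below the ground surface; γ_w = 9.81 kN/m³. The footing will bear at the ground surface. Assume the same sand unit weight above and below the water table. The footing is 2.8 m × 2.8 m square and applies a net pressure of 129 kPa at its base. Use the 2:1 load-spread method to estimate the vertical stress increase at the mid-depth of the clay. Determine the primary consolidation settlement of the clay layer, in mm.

S_c ≈ 9.97 mm

Mid-depth of clay below the ground surface: z = 1.9 + 2.1/2 = 2.95 m.
Total vertical stress at mid-clay: σ_v = 20.2×1.9 + 16.9×1.05 = 56.125 kPa.
Pore pressure: u = 9.81×(2.95 − 1.7) = 12.263 kPa.
Initial effective stress: σ'_0 = σ_v − u = 56.125 − 12.263 = 43.862 kPa.
Stress increase at mid-clay by the 2:1 spreading method:
Δσ = qBL/((B+z)(L+z)) = 129×2.8×2.8/((2.8+2.95)(2.8+2.95)) = 30.589 kPa
Final effective stress: σ'_f = 43.862 + 30.589 = 74.451 kPa.
σ'_f = 74.451 ≤ σ'_p = 124 kPa, so the clay remains overconsolidated and only the recompression index applies:
S_c = C_r·H/(1+e₀)·log₁₀(σ'_f/σ'_0) = 0.044×2.1/2.13×log₁₀(74.451/43.862)
    = 0.04338 × 0.22978 = 0.009968 m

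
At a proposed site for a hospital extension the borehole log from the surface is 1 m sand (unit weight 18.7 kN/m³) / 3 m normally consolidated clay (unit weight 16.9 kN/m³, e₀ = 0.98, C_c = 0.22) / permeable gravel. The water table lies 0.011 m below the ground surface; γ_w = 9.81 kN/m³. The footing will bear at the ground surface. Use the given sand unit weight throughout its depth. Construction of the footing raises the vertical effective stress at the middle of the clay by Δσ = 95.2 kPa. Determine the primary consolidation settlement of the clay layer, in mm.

S_c ≈ 256 mm

Mid-depth of clay below the ground surface: z = 1 + 3/2 = 2.5 m.
Total vertical stress at mid-clay: σ_v = 18.7×1 + 16.9×1.5 = 44.05 kPa.
Pore pressure: u = 9.81×(2.5 − 0.011) = 24.417 kPa.
Initial effective stress: σ'_0 = σ_v − u = 44.05 − 24.417 = 19.633 kPa.
Final effective stress: σ'_f = σ'_0 + Δσ = 19.633 + 95.2 = 114.83 kPa.
Normally consolidated clay, so the full stress increment lies on the virgin compression line:
S_c = C_c·H/(1+e₀)·log₁₀(σ'_f/σ'_0) = 0.22×3/(1+0.98)×log₁₀(114.83/19.633)
    = 0.33333 × 0.76707 = 0.2557 m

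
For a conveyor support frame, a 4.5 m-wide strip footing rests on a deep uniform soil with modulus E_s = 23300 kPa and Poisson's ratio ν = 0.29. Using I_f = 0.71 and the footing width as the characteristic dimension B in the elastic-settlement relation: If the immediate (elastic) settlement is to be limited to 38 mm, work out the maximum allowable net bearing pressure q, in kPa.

S_e = q·B·(1−ν²)/E_s · I_f  ⇒  q = S_e·E_s / (B·(1−ν²)·I_f).
q = 0.038 × 23300 / (4.5 × 0.9159 × 0.71) = 302.6 kPa

q ≈ 303 kPa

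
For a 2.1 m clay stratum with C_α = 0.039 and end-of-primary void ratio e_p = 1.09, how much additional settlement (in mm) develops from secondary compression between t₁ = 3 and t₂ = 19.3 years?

S_s ≈ 31.7 mm

Secondary compression: S_s = C_α·H/(1+e_p)·log₁₀(t₂/t₁)
S_s = 0.039×2.1/(1+1.09)×log₁₀(19.3/3)
    = 0.03919 × 0.8084 = 0.03168 m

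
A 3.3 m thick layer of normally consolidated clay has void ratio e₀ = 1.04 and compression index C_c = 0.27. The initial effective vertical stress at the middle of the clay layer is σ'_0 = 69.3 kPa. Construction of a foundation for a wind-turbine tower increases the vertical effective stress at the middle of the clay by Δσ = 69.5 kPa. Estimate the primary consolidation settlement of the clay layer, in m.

Final effective stress: σ'_f = σ'_0 + Δσ = 69.3 + 69.5 = 138.8 kPa.
Normally consolidated clay, so the full stress increment lies on the virgin compression line:
S_c = C_c·H/(1+e₀)·log₁₀(σ'_f/σ'_0) = 0.27×3.3/(1+1.04)×log₁₀(138.8/69.3)
    = 0.43676 × 0.30166 = 0.1318 m

S_c ≈ 0.132 m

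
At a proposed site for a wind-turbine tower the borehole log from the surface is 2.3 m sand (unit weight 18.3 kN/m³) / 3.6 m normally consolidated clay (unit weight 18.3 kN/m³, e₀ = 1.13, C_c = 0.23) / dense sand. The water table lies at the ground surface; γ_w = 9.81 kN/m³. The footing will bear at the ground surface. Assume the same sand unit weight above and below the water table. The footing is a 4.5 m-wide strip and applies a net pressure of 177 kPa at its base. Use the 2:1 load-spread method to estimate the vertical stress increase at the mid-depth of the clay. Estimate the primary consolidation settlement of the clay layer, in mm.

Mid-depth of clay below the ground surface: z = 2.3 + 3.6/2 = 4.1 m.
Total vertical stress at mid-clay: σ_v = 18.3×2.3 + 18.3×1.8 = 75.03 kPa.
Pore pressure: u = 9.81×(4.1 − 0) = 40.221 kPa.
Initial effective stress: σ'_0 = σ_v − u = 75.03 − 40.221 = 34.809 kPa.
Stress increase at mid-clay by the 2:1 spreading method:
Δσ = qB/(B+z) = 177×4.5/(4.5+4.1) = 92.616 kPa
Final effective stress: σ'_f = σ'_0 + Δσ = 34.809 + 92.616 = 127.42 kPa.
Normally consolidated clay, so the full stress increment lies on the virgin compression line:
S_c = C_c·H/(1+e₀)·log₁₀(σ'_f/σ'_0) = 0.23×3.6/(1+1.13)×log₁₀(127.42/34.809)
    = 0.38873 × 0.56355 = 0.2191 m

S_c ≈ 219 mm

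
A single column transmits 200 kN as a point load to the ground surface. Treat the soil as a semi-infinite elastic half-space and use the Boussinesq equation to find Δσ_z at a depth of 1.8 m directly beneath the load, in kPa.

Boussinesq vertical stress below a point load on an elastic half-space:
Δσ_z = 3P/(2πz²) · [1 + (r/z)²]^(−5/2)
r/z = 0/1.8 = 0; [1+(r/z)²]^(−5/2) = 1.
Δσ_z = 3×200/(2π×1.8²) × 1 = 29.473 × 1 = 29.47 kPa

Δσ_z ≈ 29.5 kPa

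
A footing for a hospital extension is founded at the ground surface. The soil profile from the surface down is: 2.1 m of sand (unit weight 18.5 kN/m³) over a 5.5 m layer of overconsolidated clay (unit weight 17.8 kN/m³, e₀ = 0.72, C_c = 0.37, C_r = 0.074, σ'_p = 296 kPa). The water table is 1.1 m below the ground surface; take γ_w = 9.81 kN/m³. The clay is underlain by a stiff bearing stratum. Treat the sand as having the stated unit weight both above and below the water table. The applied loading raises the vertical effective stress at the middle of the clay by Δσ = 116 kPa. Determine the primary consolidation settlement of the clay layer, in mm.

S_c ≈ 122 mm

Mid-depth of clay below the ground surface: z = 2.1 + 5.5/2 = 4.85 m.
Total vertical stress at mid-clay: σ_v = 18.5×2.1 + 17.8×2.75 = 87.8 kPa.
Pore pressure: u = 9.81×(4.85 − 1.1) = 36.788 kPa.
Initial effective stress: σ'_0 = σ_v − u = 87.8 − 36.788 = 51.012 kPa.
Final effective stress: σ'_f = 51.012 + 116 = 167.01 kPa.
σ'_f = 167.01 ≤ σ'_p = 296 kPa, so the clay remains overconsolidated and only the recompression index applies:
S_c = C_r·H/(1+e₀)·log₁₀(σ'_f/σ'_0) = 0.074×5.5/1.72×log₁₀(167.01/51.012)
    = 0.23663 × 0.51507 = 0.1219 m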